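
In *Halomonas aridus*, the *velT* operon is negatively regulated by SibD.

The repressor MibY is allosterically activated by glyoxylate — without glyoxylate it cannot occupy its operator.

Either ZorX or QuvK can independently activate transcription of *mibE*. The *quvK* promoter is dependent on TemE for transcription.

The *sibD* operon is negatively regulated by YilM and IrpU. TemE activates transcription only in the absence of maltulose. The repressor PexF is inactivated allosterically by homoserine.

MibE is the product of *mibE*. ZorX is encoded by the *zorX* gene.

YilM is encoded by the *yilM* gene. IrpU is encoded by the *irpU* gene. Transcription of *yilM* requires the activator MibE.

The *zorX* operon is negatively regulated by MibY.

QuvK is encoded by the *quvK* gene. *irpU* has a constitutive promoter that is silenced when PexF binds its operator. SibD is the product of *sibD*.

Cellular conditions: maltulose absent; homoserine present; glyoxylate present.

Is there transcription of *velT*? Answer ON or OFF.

Glyoxylate is present, so MibY is active.
With repressor MibY bound, *zorX* is not transcribed.
So ZorX is not produced.
Maltulose is absent, so TemE is active.
No repressor is bound and TemE is active, so *quvK* is transcribed.
So QuvK is produced and active.
Activator QuvK is present, so *mibE* is transcribed.
So MibE is produced and active.
No repressor is bound and MibE is active, so *yilM* is transcribed.
So YilM is produced and active.
Homoserine is present, so PexF is inactive.
With no repressor bound, *irpU* is transcribed.
So IrpU is produced and active.
With repressor YilM bound, *sibD* is not transcribed.
So SibD is not produced.
With no repressor bound, *velT* is transcribed.

ON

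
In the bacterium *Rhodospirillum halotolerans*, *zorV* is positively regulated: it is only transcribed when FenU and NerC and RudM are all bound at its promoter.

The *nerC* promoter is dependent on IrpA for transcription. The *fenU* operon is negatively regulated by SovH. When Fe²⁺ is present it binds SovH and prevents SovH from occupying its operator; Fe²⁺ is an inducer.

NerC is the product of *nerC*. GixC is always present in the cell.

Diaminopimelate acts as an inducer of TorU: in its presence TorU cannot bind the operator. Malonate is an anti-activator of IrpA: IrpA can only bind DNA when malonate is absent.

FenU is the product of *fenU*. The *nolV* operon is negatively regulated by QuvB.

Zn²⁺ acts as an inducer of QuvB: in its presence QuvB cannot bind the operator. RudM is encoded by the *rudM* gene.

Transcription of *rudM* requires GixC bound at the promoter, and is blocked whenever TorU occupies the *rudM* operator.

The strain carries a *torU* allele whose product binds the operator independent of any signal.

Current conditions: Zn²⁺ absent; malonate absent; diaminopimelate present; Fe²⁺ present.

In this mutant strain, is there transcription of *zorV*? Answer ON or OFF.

OFF

Fe²⁺ is present, so SovH is inactive.
With no repressor bound, *fenU* is transcribed.
So FenU is produced and active.
Malonate is absent, so IrpA is active.
No repressor is bound and IrpA is active, so *nerC* is transcribed.
So NerC is produced and active.
GixC is produced constitutively and is active.
TorU is constitutively active in this strain.
With repressor TorU bound, *rudM* is not transcribed.
So RudM is not produced.
Required activator RudM is absent, so *zorV* is not transcribed.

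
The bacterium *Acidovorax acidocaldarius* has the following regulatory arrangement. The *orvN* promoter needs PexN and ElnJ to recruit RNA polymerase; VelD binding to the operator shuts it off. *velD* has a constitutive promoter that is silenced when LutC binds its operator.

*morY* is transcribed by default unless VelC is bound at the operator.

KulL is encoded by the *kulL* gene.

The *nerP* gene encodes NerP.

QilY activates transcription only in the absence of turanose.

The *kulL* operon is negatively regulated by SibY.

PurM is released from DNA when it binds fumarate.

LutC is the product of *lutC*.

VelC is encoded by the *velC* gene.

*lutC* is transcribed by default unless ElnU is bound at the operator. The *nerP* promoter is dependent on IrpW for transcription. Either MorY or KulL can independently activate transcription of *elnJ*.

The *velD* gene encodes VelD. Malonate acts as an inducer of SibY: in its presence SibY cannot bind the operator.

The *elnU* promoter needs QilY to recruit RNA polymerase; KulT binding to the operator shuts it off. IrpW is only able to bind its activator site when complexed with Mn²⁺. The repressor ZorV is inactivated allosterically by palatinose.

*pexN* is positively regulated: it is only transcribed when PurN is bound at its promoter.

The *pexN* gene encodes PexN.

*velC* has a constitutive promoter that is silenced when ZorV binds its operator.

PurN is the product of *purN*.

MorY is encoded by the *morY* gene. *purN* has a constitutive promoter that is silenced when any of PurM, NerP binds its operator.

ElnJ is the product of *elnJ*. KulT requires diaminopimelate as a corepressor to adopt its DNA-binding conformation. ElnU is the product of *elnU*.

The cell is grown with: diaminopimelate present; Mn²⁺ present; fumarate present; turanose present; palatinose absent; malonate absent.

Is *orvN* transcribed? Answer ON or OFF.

OFF

Turanose is present, so QilY is inactive.
Diaminopimelate is present, so KulT is active.
With repressor KulT bound, *elnU* is not transcribed.
So ElnU is not produced.
With no repressor bound, *lutC* is transcribed.
So LutC is produced and active.
With repressor LutC bound, *velD* is not transcribed.
So VelD is not produced.
Fumarate is present, so PurM is inactive.
Mn²⁺ is present, so IrpW is active.
No repressor is bound and IrpW is active, so *nerP* is transcribed.
So NerP is produced and active.
With repressor NerP bound, *purN* is not transcribed.
So PurN is not produced.
Required activator PurN is absent, so *pexN* is not transcribed.
So PexN is not produced.
Palatinose is absent, so ZorV is active.
With repressor ZorV bound, *velC* is not transcribed.
So VelC is not produced.
With no repressor bound, *morY* is transcribed.
So MorY is produced and active.
Malonate is absent, so SibY is active.
With repressor SibY bound, *kulL* is not transcribed.
So KulL is not produced.
Activator MorY is present, so *elnJ* is transcribed.
So ElnJ is produced and active.
Required activator PexN is absent, so *orvN* is not transcribed.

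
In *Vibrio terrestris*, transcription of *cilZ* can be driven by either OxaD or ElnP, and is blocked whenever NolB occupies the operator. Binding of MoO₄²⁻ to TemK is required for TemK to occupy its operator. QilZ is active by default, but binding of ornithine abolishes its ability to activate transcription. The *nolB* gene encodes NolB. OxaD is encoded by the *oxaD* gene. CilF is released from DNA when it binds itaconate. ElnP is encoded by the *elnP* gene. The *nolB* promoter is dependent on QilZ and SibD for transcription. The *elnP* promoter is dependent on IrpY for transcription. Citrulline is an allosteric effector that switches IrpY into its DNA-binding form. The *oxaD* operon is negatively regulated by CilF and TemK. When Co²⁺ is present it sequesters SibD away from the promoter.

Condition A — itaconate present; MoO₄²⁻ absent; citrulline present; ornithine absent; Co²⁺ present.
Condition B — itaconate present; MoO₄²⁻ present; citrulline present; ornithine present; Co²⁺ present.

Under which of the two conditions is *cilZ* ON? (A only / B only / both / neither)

Condition A:
Itaconate is present, so CilF is inactive.
MoO₄²⁻ is absent, so TemK is inactive.
With no repressor bound, *oxaD* is transcribed.
So OxaD is produced and active.
Citrulline is present, so IrpY is active.
No repressor is bound and IrpY is active, so *elnP* is transcribed.
So ElnP is produced and active.
Ornithine is absent, so QilZ is active.
Co²⁺ is present, so SibD is inactive.
Required activator SibD is absent, so *nolB* is not transcribed.
So NolB is not produced.
Activator OxaD is present, so *cilZ* is transcribed.
→ *cilZ* is ON in A.
Condition B:
Itaconate is present, so CilF is inactive.
MoO₄²⁻ is present, so TemK is active.
With repressor TemK bound, *oxaD* is not transcribed.
So OxaD is not produced.
Citrulline is present, so IrpY is active.
No repressor is bound and IrpY is active, so *elnP* is transcribed.
So ElnP is produced and active.
Ornithine is present, so QilZ is inactive.
Co²⁺ is present, so SibD is inactive.
Required activator QilZ is absent, so *nolB* is not transcribed.
So NolB is not produced.
Activator ElnP is present, so *cilZ* is transcribed.
→ *cilZ* is ON in B.

both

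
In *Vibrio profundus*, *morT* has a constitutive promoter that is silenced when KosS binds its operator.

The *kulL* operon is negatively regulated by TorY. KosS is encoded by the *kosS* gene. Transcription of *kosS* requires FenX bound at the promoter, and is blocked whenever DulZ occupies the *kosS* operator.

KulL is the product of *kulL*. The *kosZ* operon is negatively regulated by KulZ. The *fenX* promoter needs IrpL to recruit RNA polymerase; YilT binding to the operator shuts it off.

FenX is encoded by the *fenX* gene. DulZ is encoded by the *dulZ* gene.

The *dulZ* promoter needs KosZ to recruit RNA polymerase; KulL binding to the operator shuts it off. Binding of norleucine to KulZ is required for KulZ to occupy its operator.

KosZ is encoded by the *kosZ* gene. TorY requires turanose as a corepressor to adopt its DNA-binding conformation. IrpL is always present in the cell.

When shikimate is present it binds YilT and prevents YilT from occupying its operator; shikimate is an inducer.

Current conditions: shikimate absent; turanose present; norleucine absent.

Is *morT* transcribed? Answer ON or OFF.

ON

Turanose is present, so TorY is active.
With repressor TorY bound, *kulL* is not transcribed.
So KulL is not produced.
Norleucine is absent, so KulZ is inactive.
With no repressor bound, *kosZ* is transcribed.
So KosZ is produced and active.
No repressor is bound and KosZ is active, so *dulZ* is transcribed.
So DulZ is produced and active.
Shikimate is absent, so YilT is active.
IrpL is produced constitutively and is active.
With repressor YilT bound, *fenX* is not transcribed.
So FenX is not produced.
With repressor DulZ bound, *kosS* is not transcribed.
So KosS is not produced.
With no repressor bound, *morT* is transcribed.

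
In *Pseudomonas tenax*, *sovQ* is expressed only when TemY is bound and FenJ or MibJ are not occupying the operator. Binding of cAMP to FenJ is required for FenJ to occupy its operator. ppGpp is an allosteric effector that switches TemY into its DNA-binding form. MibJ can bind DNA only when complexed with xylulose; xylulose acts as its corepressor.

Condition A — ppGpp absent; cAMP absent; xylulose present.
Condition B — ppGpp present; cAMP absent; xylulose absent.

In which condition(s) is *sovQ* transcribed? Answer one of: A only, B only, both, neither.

Condition A:
ppGpp is absent, so TemY is inactive.
cAMP is absent, so FenJ is inactive.
Xylulose is present, so MibJ is active.
With repressor MibJ bound, *sovQ* is not transcribed.
→ *sovQ* is OFF in A.
Condition B:
ppGpp is present, so TemY is active.
cAMP is absent, so FenJ is inactive.
Xylulose is absent, so MibJ is inactive.
No repressor is bound and TemY is active, so *sovQ* is transcribed.
→ *sovQ* is ON in B.

B only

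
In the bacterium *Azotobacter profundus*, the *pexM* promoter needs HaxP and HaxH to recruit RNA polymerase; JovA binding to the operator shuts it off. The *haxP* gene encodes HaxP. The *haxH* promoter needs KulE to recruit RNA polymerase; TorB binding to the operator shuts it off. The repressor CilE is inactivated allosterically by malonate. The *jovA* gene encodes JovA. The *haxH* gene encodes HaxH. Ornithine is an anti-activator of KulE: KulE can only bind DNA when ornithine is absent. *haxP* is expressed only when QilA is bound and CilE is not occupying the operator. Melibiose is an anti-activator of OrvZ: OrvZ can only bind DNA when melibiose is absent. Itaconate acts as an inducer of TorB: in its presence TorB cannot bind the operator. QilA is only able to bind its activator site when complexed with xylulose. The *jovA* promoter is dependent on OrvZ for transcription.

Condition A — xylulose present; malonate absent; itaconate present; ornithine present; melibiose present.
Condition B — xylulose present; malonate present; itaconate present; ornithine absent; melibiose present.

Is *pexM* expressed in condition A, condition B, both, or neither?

Condition A:
Xylulose is present, so QilA is active.
Malonate is absent, so CilE is active.
With repressor CilE bound, *haxP* is not transcribed.
So HaxP is not produced.
Itaconate is present, so TorB is inactive.
Ornithine is present, so KulE is inactive.
Required activator KulE is absent, so *haxH* is not transcribed.
So HaxH is not produced.
Melibiose is present, so OrvZ is inactive.
Required activator OrvZ is absent, so *jovA* is not transcribed.
So JovA is not produced.
Required activator HaxP is absent, so *pexM* is not transcribed.
→ *pexM* is OFF in A.
Condition B:
Xylulose is present, so QilA is active.
Malonate is present, so CilE is inactive.
No repressor is bound and QilA is active, so *haxP* is transcribed.
So HaxP is produced and active.
Itaconate is present, so TorB is inactive.
Ornithine is absent, so KulE is active.
No repressor is bound and KulE is active, so *haxH* is transcribed.
So HaxH is produced and active.
Melibiose is present, so OrvZ is inactive.
Required activator OrvZ is absent, so *jovA* is not transcribed.
So JovA is not produced.
No repressor is bound and HaxP and HaxH are active, so *pexM* is transcribed.
→ *pexM* is ON in B.

B only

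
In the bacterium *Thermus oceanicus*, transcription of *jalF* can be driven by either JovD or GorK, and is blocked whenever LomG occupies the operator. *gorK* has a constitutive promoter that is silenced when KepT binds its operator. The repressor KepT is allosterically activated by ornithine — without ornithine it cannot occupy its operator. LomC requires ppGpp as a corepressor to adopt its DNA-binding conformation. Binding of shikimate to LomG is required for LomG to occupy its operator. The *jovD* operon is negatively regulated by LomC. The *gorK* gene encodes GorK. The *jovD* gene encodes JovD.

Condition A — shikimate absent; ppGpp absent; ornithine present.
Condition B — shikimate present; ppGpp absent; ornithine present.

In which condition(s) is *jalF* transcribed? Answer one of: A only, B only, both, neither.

A only

Condition A:
Shikimate is absent, so LomG is inactive.
ppGpp is absent, so LomC is inactive.
With no repressor bound, *jovD* is transcribed.
So JovD is produced and active.
Ornithine is present, so KepT is active.
With repressor KepT bound, *gorK* is not transcribed.
So GorK is not produced.
Activator JovD is present, so *jalF* is transcribed.
→ *jalF* is ON in A.
Condition B:
Shikimate is present, so LomG is active.
ppGpp is absent, so LomC is inactive.
With no repressor bound, *jovD* is transcribed.
So JovD is produced and active.
Ornithine is present, so KepT is active.
With repressor KepT bound, *gorK* is not transcribed.
So GorK is not produced.
With repressor LomG bound, *jalF* is not transcribed.
→ *jalF* is OFF in B.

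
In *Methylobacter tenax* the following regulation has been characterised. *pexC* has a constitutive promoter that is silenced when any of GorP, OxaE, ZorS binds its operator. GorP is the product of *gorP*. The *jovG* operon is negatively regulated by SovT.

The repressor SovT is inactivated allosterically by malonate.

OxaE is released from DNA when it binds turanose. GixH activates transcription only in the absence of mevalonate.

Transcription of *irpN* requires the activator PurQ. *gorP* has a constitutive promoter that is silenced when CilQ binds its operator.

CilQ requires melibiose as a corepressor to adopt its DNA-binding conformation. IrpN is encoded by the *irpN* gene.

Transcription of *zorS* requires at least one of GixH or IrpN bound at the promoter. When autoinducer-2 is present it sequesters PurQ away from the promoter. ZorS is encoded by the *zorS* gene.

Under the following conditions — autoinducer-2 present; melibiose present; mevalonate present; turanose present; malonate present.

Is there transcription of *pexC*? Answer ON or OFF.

ON

Melibiose is present, so CilQ is active.
With repressor CilQ bound, *gorP* is not transcribed.
So GorP is not produced.
Turanose is present, so OxaE is inactive.
Mevalonate is present, so GixH is inactive.
Autoinducer-2 is present, so PurQ is inactive.
Required activator PurQ is absent, so *irpN* is not transcribed.
So IrpN is not produced.
No activator is available at the *zorS* promoter, so *zorS* is not transcribed.
So ZorS is not produced.
With no repressor bound, *pexC* is transcribed.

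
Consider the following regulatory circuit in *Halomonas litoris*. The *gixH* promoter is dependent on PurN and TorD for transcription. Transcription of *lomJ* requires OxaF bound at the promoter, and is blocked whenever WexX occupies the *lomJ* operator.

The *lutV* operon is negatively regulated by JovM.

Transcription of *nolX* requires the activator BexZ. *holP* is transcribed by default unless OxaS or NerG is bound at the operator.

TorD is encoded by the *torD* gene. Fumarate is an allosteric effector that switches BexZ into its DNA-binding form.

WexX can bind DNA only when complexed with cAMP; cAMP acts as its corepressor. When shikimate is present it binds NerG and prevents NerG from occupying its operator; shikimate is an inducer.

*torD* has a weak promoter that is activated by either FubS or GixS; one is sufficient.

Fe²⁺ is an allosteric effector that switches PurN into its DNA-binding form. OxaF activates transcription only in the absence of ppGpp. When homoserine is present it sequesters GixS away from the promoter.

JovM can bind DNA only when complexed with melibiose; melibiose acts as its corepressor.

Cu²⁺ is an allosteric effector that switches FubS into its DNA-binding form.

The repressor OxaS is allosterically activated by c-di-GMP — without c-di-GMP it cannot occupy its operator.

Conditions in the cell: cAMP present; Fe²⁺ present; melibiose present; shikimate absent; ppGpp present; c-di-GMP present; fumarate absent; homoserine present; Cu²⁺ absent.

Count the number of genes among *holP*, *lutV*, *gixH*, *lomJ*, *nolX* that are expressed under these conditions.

0

c-di-GMP is present, so OxaS is active.
Shikimate is absent, so NerG is active.
With repressor OxaS bound, *holP* is not transcribed.
→ *holP* is OFF.
Melibiose is present, so JovM is active.
With repressor JovM bound, *lutV* is not transcribed.
→ *lutV* is OFF.
Fe²⁺ is present, so PurN is active.
Cu²⁺ is absent, so FubS is inactive.
Homoserine is present, so GixS is inactive.
No activator is available at the *torD* promoter, so *torD* is not transcribed.
So TorD is not produced.
Required activator TorD is absent, so *gixH* is not transcribed.
→ *gixH* is OFF.
ppGpp is present, so OxaF is inactive.
cAMP is present, so WexX is active.
With repressor WexX bound, *lomJ* is not transcribed.
→ *lomJ* is OFF.
Fumarate is absent, so BexZ is inactive.
Required activator BexZ is absent, so *nolX* is not transcribed.
→ *nolX* is OFF.
0 of the 5 genes are transcribed.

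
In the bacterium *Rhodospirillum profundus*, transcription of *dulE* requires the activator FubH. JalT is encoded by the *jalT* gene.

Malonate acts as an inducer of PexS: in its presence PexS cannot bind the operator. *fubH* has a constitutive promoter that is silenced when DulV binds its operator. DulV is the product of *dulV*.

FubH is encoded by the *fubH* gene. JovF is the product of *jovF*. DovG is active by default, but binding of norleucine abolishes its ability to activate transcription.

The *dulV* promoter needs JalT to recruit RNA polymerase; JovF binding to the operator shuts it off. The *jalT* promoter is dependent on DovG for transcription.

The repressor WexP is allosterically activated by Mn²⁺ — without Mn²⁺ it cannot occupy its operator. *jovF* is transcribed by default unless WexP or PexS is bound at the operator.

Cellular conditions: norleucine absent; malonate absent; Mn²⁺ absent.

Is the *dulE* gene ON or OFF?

Mn²⁺ is absent, so WexP is inactive.
Malonate is absent, so PexS is active.
With repressor PexS bound, *jovF* is not transcribed.
So JovF is not produced.
Norleucine is absent, so DovG is active.
No repressor is bound and DovG is active, so *jalT* is transcribed.
So JalT is produced and active.
No repressor is bound and JalT is active, so *dulV* is transcribed.
So DulV is produced and active.
With repressor DulV bound, *fubH* is not transcribed.
So FubH is not produced.
Required activator FubH is absent, so *dulE* is not transcribed.

OFF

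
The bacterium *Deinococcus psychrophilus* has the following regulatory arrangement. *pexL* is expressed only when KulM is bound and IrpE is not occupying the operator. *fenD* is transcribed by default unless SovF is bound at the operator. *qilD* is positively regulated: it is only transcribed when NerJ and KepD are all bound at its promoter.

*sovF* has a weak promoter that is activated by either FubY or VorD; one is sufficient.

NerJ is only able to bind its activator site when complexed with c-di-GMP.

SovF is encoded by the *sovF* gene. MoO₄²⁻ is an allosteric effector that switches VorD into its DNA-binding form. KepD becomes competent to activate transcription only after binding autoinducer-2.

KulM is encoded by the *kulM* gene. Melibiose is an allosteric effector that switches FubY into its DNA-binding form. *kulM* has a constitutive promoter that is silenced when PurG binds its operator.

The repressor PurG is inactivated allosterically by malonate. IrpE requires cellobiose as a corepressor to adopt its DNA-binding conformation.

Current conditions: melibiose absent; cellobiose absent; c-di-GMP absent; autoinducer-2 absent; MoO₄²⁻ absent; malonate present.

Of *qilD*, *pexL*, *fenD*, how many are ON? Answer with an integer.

2

c-di-GMP is absent, so NerJ is inactive.
Autoinducer-2 is absent, so KepD is inactive.
Required activator NerJ is absent, so *qilD* is not transcribed.
→ *qilD* is OFF.
Malonate is present, so PurG is inactive.
With no repressor bound, *kulM* is transcribed.
So KulM is produced and active.
Cellobiose is absent, so IrpE is inactive.
No repressor is bound and KulM is active, so *pexL* is transcribed.
→ *pexL* is ON.
Melibiose is absent, so FubY is inactive.
MoO₄²⁻ is absent, so VorD is inactive.
No activator is available at the *sovF* promoter, so *sovF* is not transcribed.
So SovF is not produced.
With no repressor bound, *fenD* is transcribed.
→ *fenD* is ON.
2 of the 3 genes are transcribed.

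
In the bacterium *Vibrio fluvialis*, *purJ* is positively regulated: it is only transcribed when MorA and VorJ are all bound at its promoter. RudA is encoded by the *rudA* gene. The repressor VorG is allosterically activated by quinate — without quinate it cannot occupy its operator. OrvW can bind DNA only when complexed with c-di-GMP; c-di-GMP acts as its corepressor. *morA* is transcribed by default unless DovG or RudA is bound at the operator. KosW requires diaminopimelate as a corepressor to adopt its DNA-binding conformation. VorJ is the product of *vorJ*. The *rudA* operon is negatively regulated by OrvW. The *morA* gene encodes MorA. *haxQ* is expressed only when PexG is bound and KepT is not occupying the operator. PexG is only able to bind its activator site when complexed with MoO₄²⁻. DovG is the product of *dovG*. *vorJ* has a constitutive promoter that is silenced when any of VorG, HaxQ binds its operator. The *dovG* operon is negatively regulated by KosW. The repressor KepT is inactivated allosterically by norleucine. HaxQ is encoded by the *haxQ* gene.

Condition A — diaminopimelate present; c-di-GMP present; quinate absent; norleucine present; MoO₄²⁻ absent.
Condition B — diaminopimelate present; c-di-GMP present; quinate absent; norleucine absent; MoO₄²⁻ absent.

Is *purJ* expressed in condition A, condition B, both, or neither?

Condition A:
Diaminopimelate is present, so KosW is active.
With repressor KosW bound, *dovG* is not transcribed.
So DovG is not produced.
c-di-GMP is present, so OrvW is active.
With repressor OrvW bound, *rudA* is not transcribed.
So RudA is not produced.
With no repressor bound, *morA* is transcribed.
So MorA is produced and active.
Quinate is absent, so VorG is inactive.
Norleucine is present, so KepT is inactive.
MoO₄²⁻ is absent, so PexG is inactive.
Required activator PexG is absent, so *haxQ* is not transcribed.
So HaxQ is not produced.
With no repressor bound, *vorJ* is transcribed.
So VorJ is produced and active.
No repressor is bound and MorA and VorJ are active, so *purJ* is transcribed.
→ *purJ* is ON in A.
Condition B:
Diaminopimelate is present, so KosW is active.
With repressor KosW bound, *dovG* is not transcribed.
So DovG is not produced.
c-di-GMP is present, so OrvW is active.
With repressor OrvW bound, *rudA* is not transcribed.
So RudA is not produced.
With no repressor bound, *morA* is transcribed.
So MorA is produced and active.
Quinate is absent, so VorG is inactive.
Norleucine is absent, so KepT is active.
MoO₄²⁻ is absent, so PexG is inactive.
With repressor KepT bound, *haxQ* is not transcribed.
So HaxQ is not produced.
With no repressor bound, *vorJ* is transcribed.
So VorJ is produced and active.
No repressor is bound and MorA and VorJ are active, so *purJ* is transcribed.
→ *purJ* is ON in B.

both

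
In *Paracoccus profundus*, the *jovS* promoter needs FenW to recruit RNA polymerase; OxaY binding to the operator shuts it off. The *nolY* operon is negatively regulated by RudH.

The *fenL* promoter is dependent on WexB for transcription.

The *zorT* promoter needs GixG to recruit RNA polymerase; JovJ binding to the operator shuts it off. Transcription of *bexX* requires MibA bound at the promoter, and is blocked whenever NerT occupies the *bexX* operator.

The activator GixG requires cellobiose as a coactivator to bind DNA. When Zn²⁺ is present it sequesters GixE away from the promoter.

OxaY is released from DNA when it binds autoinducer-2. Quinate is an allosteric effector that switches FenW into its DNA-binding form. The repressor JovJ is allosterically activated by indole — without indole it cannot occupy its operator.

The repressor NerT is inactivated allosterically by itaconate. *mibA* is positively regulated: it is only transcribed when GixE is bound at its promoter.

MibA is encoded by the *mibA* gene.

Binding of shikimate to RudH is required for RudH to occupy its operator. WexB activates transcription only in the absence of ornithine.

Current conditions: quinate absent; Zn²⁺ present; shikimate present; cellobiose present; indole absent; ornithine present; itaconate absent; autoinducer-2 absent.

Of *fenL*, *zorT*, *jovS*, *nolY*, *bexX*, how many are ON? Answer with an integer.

Ornithine is present, so WexB is inactive.
Required activator WexB is absent, so *fenL* is not transcribed.
→ *fenL* is OFF.
Indole is absent, so JovJ is inactive.
Cellobiose is present, so GixG is active.
No repressor is bound and GixG is active, so *zorT* is transcribed.
→ *zorT* is ON.
Quinate is absent, so FenW is inactive.
Autoinducer-2 is absent, so OxaY is active.
With repressor OxaY bound, *jovS* is not transcribed.
→ *jovS* is OFF.
Shikimate is present, so RudH is active.
With repressor RudH bound, *nolY* is not transcribed.
→ *nolY* is OFF.
Zn²⁺ is present, so GixE is inactive.
Required activator GixE is absent, so *mibA* is not transcribed.
So MibA is not produced.
Itaconate is absent, so NerT is active.
With repressor NerT bound, *bexX* is not transcribed.
→ *bexX* is OFF.
1 of the 5 genes is transcribed.

1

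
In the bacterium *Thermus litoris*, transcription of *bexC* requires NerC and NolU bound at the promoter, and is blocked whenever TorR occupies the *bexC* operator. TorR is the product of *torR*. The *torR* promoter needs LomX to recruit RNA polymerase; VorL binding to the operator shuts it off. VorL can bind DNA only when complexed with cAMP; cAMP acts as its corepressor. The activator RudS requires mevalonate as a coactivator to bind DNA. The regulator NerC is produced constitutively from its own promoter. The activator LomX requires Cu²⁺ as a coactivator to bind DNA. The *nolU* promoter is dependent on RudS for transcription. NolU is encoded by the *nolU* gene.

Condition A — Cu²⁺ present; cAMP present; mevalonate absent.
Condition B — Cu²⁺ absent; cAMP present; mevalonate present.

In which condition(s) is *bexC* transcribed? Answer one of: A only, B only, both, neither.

Condition A:
NerC is produced constitutively and is active.
Cu²⁺ is present, so LomX is active.
cAMP is present, so VorL is active.
With repressor VorL bound, *torR* is not transcribed.
So TorR is not produced.
Mevalonate is absent, so RudS is inactive.
Required activator RudS is absent, so *nolU* is not transcribed.
So NolU is not produced.
Required activator NolU is absent, so *bexC* is not transcribed.
→ *bexC* is OFF in A.
Condition B:
NerC is produced constitutively and is active.
Cu²⁺ is absent, so LomX is inactive.
cAMP is present, so VorL is active.
With repressor VorL bound, *torR* is not transcribed.
So TorR is not produced.
Mevalonate is present, so RudS is active.
No repressor is bound and RudS is active, so *nolU* is transcribed.
So NolU is produced and active.
No repressor is bound and NerC and NolU are active, so *bexC* is transcribed.
→ *bexC* is ON in B.

B only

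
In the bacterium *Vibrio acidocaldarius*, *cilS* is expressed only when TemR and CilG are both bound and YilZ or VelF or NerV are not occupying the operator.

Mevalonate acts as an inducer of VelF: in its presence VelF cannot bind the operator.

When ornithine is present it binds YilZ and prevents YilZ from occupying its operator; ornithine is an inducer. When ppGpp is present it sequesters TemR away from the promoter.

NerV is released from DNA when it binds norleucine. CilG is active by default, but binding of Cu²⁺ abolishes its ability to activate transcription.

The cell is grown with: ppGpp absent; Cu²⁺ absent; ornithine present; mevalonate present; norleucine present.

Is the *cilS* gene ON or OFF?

ppGpp is absent, so TemR is active.
Ornithine is present, so YilZ is inactive.
Cu²⁺ is absent, so CilG is active.
Mevalonate is present, so VelF is inactive.
Norleucine is present, so NerV is inactive.
No repressor is bound and TemR and CilG are active, so *cilS* is transcribed.

ON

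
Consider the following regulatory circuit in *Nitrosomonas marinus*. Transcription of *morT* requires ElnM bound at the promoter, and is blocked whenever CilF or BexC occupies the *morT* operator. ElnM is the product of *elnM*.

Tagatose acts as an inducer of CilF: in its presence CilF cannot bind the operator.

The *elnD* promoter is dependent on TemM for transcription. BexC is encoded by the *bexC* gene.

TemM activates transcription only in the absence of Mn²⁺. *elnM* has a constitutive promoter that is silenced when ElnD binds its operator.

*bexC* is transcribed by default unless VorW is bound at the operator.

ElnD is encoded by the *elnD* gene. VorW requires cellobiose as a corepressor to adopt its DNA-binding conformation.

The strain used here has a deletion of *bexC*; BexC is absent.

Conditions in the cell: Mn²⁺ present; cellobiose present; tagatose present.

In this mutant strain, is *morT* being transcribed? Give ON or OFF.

Tagatose is present, so CilF is inactive.
BexC is non-functional in this strain, so it has no effect.
Mn²⁺ is present, so TemM is inactive.
Required activator TemM is absent, so *elnD* is not transcribed.
So ElnD is not produced.
With no repressor bound, *elnM* is transcribed.
So ElnM is produced and active.
No repressor is bound and ElnM is active, so *morT* is transcribed.

ON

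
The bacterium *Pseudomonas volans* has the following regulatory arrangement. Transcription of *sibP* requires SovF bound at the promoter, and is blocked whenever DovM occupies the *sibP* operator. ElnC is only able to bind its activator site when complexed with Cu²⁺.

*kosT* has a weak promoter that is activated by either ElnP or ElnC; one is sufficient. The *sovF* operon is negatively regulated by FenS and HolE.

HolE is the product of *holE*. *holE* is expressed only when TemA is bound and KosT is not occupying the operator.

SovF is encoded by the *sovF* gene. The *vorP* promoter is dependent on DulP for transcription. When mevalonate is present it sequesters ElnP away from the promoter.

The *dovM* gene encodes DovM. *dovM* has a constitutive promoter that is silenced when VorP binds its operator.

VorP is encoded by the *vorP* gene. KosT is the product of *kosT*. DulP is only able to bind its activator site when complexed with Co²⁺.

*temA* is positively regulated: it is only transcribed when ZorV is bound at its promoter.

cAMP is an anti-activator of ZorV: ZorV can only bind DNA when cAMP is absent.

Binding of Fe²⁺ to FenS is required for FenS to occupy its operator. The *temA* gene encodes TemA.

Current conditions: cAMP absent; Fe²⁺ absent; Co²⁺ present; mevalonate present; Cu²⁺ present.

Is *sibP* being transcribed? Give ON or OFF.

ON

Fe²⁺ is absent, so FenS is inactive.
cAMP is absent, so ZorV is active.
No repressor is bound and ZorV is active, so *temA* is transcribed.
So TemA is produced and active.
Mevalonate is present, so ElnP is inactive.
Cu²⁺ is present, so ElnC is active.
Activator ElnC is present, so *kosT* is transcribed.
So KosT is produced and active.
With repressor KosT bound, *holE* is not transcribed.
So HolE is not produced.
With no repressor bound, *sovF* is transcribed.
So SovF is produced and active.
Co²⁺ is present, so DulP is active.
No repressor is bound and DulP is active, so *vorP* is transcribed.
So VorP is produced and active.
With repressor VorP bound, *dovM* is not transcribed.
So DovM is not produced.
No repressor is bound and SovF is active, so *sibP* is transcribed.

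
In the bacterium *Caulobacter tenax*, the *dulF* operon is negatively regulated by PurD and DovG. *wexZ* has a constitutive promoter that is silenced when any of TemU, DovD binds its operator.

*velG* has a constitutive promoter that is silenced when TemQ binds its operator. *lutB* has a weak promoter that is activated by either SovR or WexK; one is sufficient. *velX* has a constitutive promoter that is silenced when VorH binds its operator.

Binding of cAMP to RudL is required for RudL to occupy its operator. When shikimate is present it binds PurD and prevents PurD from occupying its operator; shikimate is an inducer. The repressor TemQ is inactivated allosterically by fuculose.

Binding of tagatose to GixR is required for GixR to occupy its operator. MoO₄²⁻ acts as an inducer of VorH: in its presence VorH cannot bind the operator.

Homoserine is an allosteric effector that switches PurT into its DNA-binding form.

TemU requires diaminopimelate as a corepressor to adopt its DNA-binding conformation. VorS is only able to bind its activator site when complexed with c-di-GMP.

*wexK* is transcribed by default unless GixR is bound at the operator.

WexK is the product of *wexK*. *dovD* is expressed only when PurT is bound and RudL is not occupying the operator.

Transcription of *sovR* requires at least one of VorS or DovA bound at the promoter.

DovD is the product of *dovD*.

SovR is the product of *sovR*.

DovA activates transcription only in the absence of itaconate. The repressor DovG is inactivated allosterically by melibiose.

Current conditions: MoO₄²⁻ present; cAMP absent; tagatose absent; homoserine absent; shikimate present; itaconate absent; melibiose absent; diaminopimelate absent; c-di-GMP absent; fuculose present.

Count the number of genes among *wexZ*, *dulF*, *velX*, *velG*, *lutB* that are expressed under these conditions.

4

Diaminopimelate is absent, so TemU is inactive.
Homoserine is absent, so PurT is inactive.
cAMP is absent, so RudL is inactive.
Required activator PurT is absent, so *dovD* is not transcribed.
So DovD is not produced.
With no repressor bound, *wexZ* is transcribed.
→ *wexZ* is ON.
Shikimate is present, so PurD is inactive.
Melibiose is absent, so DovG is active.
With repressor DovG bound, *dulF* is not transcribed.
→ *dulF* is OFF.
MoO₄²⁻ is present, so VorH is inactive.
With no repressor bound, *velX* is transcribed.
→ *velX* is ON.
Fuculose is present, so TemQ is inactive.
With no repressor bound, *velG* is transcribed.
→ *velG* is ON.
c-di-GMP is absent, so VorS is inactive.
Itaconate is absent, so DovA is active.
Activator DovA is present, so *sovR* is transcribed.
So SovR is produced and active.
Tagatose is absent, so GixR is inactive.
With no repressor bound, *wexK* is transcribed.
So WexK is produced and active.
Activator SovR is present, so *lutB* is transcribed.
→ *lutB* is ON.
4 of the 5 genes are transcribed.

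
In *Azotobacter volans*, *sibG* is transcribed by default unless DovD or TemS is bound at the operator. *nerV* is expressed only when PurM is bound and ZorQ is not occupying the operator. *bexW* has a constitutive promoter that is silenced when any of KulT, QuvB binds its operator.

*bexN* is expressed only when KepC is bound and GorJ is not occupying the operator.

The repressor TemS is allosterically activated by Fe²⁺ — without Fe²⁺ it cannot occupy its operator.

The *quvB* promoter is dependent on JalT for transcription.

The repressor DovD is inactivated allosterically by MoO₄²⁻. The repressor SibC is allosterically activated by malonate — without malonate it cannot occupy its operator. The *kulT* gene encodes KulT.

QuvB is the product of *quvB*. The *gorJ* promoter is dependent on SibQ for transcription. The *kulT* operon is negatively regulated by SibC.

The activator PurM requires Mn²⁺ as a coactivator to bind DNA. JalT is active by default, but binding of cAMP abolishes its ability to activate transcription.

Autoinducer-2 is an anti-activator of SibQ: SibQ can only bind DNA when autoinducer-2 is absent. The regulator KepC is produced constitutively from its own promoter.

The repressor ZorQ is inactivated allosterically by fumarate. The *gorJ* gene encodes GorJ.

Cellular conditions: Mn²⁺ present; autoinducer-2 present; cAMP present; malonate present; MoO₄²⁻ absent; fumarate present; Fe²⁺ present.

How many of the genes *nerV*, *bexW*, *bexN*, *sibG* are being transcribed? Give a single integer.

Fumarate is present, so ZorQ is inactive.
Mn²⁺ is present, so PurM is active.
No repressor is bound and PurM is active, so *nerV* is transcribed.
→ *nerV* is ON.
Malonate is present, so SibC is active.
With repressor SibC bound, *kulT* is not transcribed.
So KulT is not produced.
cAMP is present, so JalT is inactive.
Required activator JalT is absent, so *quvB* is not transcribed.
So QuvB is not produced.
With no repressor bound, *bexW* is transcribed.
→ *bexW* is ON.
KepC is produced constitutively and is active.
Autoinducer-2 is present, so SibQ is inactive.
Required activator SibQ is absent, so *gorJ* is not transcribed.
So GorJ is not produced.
No repressor is bound and KepC is active, so *bexN* is transcribed.
→ *bexN* is ON.
MoO₄²⁻ is absent, so DovD is active.
Fe²⁺ is present, so TemS is active.
With repressor DovD bound, *sibG* is not transcribed.
→ *sibG* is OFF.
3 of the 4 genes are transcribed.

3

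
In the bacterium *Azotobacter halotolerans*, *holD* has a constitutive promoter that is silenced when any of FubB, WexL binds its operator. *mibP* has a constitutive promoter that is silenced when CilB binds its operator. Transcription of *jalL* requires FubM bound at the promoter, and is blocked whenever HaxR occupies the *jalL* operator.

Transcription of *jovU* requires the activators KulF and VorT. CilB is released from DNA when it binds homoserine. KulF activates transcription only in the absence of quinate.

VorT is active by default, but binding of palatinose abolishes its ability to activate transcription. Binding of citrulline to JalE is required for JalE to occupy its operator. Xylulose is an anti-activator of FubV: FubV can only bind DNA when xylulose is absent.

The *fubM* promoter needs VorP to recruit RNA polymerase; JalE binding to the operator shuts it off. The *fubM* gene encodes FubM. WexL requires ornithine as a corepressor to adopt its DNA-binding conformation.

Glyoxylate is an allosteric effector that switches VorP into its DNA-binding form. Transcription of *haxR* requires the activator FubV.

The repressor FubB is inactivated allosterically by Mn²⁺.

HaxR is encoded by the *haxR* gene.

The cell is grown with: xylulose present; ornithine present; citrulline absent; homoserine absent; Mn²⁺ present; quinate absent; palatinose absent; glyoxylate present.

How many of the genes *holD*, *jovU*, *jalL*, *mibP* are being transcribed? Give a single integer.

2

Mn²⁺ is present, so FubB is inactive.
Ornithine is present, so WexL is active.
With repressor WexL bound, *holD* is not transcribed.
→ *holD* is OFF.
Quinate is absent, so KulF is active.
Palatinose is absent, so VorT is active.
No repressor is bound and KulF and VorT are active, so *jovU* is transcribed.
→ *jovU* is ON.
Xylulose is present, so FubV is inactive.
Required activator FubV is absent, so *haxR* is not transcribed.
So HaxR is not produced.
Citrulline is absent, so JalE is inactive.
Glyoxylate is present, so VorP is active.
No repressor is bound and VorP is active, so *fubM* is transcribed.
So FubM is produced and active.
No repressor is bound and FubM is active, so *jalL* is transcribed.
→ *jalL* is ON.
Homoserine is absent, so CilB is active.
With repressor CilB bound, *mibP* is not transcribed.
→ *mibP* is OFF.
2 of the 4 genes are transcribed.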